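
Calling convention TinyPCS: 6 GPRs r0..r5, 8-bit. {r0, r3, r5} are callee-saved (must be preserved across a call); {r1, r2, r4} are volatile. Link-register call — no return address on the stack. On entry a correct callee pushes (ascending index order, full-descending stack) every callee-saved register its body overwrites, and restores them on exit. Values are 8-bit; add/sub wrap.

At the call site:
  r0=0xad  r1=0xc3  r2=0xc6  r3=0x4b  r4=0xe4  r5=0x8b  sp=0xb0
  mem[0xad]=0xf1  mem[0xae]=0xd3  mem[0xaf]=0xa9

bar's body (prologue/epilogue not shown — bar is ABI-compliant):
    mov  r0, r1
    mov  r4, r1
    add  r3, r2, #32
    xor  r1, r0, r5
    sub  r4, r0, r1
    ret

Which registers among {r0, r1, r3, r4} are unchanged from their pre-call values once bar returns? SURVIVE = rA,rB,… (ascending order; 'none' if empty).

prologue: push r0 → mem[0xaf]=0xad, sp=0xaf
prologue: push r3 → mem[0xae]=0x4b, sp=0xae
body[0] mov  r0, r1 → r0=0xc3
body[1] mov  r4, r1 → r4=0xc3
body[2] add  r3, r2, #32 → r3=0xe6
body[3] xor  r1, r0, r5 → r1=0x48
body[4] sub  r4, r0, r1 → r4=0x7b
epilogue: pop r3=0x4b, sp=0xaf
epilogue: pop r0=0xad, sp=0xb0
r0: callee-saved, written=True
r1: caller-saved, written=True
r3: callee-saved, written=True
r4: caller-saved, written=True

SURVIVE = r0,r3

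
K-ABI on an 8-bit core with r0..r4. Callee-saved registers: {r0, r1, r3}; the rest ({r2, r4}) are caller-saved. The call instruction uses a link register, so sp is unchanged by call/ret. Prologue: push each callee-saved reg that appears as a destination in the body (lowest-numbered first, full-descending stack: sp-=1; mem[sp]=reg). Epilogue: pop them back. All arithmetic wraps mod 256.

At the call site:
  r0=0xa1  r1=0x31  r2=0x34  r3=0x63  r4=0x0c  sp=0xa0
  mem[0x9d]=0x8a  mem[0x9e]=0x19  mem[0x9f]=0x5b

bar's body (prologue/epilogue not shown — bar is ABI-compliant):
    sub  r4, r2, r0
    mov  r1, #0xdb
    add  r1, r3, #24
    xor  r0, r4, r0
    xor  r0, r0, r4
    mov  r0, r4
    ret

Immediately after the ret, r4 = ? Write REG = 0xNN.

prologue: push r0 -> mem[0x9f]=0xa1, sp=0x9f
prologue: push r1 -> mem[0x9e]=0x31, sp=0x9e
body[0] sub  r4, r2, r0 -> r4=0x93
body[1] mov  r1, #0xdb -> r1=0xdb
body[2] add  r1, r3, #24 -> r1=0x7b
body[3] xor  r0, r4, r0 -> r0=0x32
body[4] xor  r0, r0, r4 -> r0=0xa1
body[5] mov  r0, r4 -> r0=0x93
epilogue: pop r1=0x31, sp=0x9f
epilogue: pop r0=0xa1, sp=0xa0
r4 is caller-saved -> body value

REG = 0x93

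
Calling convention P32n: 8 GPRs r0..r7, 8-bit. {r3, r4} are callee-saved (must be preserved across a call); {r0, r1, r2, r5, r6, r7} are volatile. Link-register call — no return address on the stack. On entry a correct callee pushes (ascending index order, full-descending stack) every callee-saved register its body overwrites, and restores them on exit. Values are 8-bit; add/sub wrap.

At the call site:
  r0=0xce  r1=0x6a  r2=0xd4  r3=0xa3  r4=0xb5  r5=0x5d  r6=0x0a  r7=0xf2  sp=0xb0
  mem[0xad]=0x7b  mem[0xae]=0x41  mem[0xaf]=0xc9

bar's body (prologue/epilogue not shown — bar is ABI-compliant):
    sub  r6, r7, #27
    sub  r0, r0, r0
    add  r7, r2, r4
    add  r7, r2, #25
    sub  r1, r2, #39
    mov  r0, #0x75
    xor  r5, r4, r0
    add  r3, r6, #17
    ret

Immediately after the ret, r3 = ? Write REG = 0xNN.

REG = 0xa3

prologue: push r3 → mem[0xaf]=0xa3, sp=0xaf
body[0] sub  r6, r7, #27 → r6=0xd7
body[1] sub  r0, r0, r0 → r0=0x00
body[2] add  r7, r2, r4 → r7=0x89
body[3] add  r7, r2, #25 → r7=0xed
body[4] sub  r1, r2, #39 → r1=0xad
body[5] mov  r0, #0x75 → r0=0x75
body[6] xor  r5, r4, r0 → r5=0xc0
body[7] add  r3, r6, #17 → r3=0xe8
epilogue: pop r3=0xa3, sp=0xb0
r3 is callee-saved → restored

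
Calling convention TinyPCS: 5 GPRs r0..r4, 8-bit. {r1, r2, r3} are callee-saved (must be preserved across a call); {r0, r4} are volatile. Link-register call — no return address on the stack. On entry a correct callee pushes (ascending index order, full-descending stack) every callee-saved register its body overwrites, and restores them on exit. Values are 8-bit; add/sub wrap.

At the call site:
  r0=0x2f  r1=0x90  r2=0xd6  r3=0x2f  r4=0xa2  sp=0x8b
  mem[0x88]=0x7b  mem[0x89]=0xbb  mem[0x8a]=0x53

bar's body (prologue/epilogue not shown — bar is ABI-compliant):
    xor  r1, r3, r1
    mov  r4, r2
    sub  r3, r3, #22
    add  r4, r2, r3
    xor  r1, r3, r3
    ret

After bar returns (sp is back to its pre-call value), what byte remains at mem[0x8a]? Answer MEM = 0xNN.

MEM = 0x90

prologue: push r1 -> mem[0x8a]=0x90, sp=0x8a
prologue: push r3 -> mem[0x89]=0x2f, sp=0x89
body[0] xor  r1, r3, r1 -> r1=0xbf
body[1] mov  r4, r2 -> r4=0xd6
body[2] sub  r3, r3, #22 -> r3=0x19
body[3] add  r4, r2, r3 -> r4=0xef
body[4] xor  r1, r3, r3 -> r1=0x00
epilogue: pop r3=0x2f, sp=0x8a
epilogue: pop r1=0x90, sp=0x8b
prologue pushed ['r1', 'r3'] at ['0x8a', '0x89']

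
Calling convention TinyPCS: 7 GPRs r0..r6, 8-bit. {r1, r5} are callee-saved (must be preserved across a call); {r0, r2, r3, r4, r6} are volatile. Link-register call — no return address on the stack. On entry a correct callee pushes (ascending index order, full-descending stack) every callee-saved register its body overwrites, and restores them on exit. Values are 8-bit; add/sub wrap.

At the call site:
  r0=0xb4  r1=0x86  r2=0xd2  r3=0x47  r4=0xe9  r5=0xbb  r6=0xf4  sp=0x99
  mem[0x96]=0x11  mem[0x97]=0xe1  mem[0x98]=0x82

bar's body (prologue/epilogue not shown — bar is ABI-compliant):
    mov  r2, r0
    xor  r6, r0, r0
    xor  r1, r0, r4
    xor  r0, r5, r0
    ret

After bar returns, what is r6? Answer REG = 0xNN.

REG = 0x00

prologue: push r1 → mem[0x98]=0x86, sp=0x98
body[0] mov  r2, r0 → r2=0xb4
body[1] xor  r6, r0, r0 → r6=0x00
body[2] xor  r1, r0, r4 → r1=0x5d
body[3] xor  r0, r5, r0 → r0=0x0f
epilogue: pop r1=0x86, sp=0x99
r6 is caller-saved → body value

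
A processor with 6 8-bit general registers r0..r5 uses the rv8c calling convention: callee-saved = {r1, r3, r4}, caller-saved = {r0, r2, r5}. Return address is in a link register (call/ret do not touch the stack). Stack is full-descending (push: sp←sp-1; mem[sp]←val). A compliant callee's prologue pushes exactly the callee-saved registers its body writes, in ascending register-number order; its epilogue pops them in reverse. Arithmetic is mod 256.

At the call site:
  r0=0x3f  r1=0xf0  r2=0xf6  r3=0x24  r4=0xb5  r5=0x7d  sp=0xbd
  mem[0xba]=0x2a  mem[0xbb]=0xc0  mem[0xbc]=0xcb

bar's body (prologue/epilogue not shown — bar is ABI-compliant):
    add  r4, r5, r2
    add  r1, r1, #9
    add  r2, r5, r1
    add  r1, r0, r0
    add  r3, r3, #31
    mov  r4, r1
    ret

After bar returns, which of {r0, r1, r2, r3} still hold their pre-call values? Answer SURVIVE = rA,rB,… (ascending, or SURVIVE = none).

SURVIVE = r0,r1,r3

prologue: push r1 -> mem[0xbc]=0xf0, sp=0xbc
prologue: push r3 -> mem[0xbb]=0x24, sp=0xbb
prologue: push r4 -> mem[0xba]=0xb5, sp=0xba
body[0] add  r4, r5, r2 -> r4=0x73
body[1] add  r1, r1, #9 -> r1=0xf9
body[2] add  r2, r5, r1 -> r2=0x76
body[3] add  r1, r0, r0 -> r1=0x7e
body[4] add  r3, r3, #31 -> r3=0x43
body[5] mov  r4, r1 -> r4=0x7e
epilogue: pop r4=0xb5, sp=0xbb
epilogue: pop r3=0x24, sp=0xbc
epilogue: pop r1=0xf0, sp=0xbd
r0: caller-saved, written=False
r1: callee-saved, written=True
r2: caller-saved, written=True
r3: callee-saved, written=True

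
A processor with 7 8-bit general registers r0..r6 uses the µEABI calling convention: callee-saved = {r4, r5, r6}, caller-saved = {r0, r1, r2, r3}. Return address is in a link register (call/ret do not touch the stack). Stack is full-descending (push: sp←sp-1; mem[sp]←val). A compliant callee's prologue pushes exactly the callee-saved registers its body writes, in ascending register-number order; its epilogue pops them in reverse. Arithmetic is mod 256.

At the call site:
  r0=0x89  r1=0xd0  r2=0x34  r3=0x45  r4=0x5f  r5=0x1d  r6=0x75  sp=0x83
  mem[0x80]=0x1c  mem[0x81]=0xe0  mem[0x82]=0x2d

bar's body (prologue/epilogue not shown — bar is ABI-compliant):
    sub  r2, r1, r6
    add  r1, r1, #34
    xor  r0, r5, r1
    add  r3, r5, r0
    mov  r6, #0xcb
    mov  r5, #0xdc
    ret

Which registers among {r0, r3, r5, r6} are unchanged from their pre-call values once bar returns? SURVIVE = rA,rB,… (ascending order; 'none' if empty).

SURVIVE = r5,r6

prologue: push r5 → mem[0x82]=0x1d, sp=0x82
prologue: push r6 → mem[0x81]=0x75, sp=0x81
body[0] sub  r2, r1, r6 → r2=0x5b
body[1] add  r1, r1, #34 → r1=0xf2
body[2] xor  r0, r5, r1 → r0=0xef
body[3] add  r3, r5, r0 → r3=0x0c
body[4] mov  r6, #0xcb → r6=0xcb
body[5] mov  r5, #0xdc → r5=0xdc
epilogue: pop r6=0x75, sp=0x82
epilogue: pop r5=0x1d, sp=0x83
r0: caller-saved, written=True
r3: caller-saved, written=True
r5: callee-saved, written=True
r6: callee-saved, written=True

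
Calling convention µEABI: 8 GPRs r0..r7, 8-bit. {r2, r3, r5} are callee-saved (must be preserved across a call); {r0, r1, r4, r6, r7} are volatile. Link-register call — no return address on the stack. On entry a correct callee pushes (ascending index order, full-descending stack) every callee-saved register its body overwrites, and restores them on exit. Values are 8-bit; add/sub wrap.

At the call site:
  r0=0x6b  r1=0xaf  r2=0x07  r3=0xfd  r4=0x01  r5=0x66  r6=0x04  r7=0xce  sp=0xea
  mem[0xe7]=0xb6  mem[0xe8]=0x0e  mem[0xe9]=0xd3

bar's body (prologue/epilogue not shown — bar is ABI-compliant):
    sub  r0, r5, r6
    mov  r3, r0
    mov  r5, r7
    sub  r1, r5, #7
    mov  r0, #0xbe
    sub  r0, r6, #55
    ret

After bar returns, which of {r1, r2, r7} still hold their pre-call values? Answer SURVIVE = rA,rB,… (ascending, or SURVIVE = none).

prologue: push r3 → mem[0xe9]=0xfd, sp=0xe9
prologue: push r5 → mem[0xe8]=0x66, sp=0xe8
body[0] sub  r0, r5, r6 → r0=0x62
body[1] mov  r3, r0 → r3=0x62
body[2] mov  r5, r7 → r5=0xce
body[3] sub  r1, r5, #7 → r1=0xc7
body[4] mov  r0, #0xbe → r0=0xbe
body[5] sub  r0, r6, #55 → r0=0xcd
epilogue: pop r5=0x66, sp=0xe9
epilogue: pop r3=0xfd, sp=0xea
r1: caller-saved, written=True
r2: callee-saved, written=False
r7: caller-saved, written=False

SURVIVE = r2,r7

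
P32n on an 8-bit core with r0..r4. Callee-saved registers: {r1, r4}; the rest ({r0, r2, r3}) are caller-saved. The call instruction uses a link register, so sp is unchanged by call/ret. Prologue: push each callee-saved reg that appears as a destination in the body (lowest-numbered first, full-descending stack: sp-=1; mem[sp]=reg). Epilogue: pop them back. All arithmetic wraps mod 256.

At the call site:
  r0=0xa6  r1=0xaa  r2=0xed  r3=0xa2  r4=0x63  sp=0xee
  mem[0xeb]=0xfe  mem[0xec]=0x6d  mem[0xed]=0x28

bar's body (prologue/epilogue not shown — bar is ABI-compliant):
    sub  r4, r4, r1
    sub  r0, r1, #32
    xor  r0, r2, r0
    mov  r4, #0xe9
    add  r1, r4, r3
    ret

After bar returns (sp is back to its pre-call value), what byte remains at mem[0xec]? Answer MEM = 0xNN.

prologue: push r1 -> mem[0xed]=0xaa, sp=0xed
prologue: push r4 -> mem[0xec]=0x63, sp=0xec
body[0] sub  r4, r4, r1 -> r4=0xb9
body[1] sub  r0, r1, #32 -> r0=0x8a
body[2] xor  r0, r2, r0 -> r0=0x67
body[3] mov  r4, #0xe9 -> r4=0xe9
body[4] add  r1, r4, r3 -> r1=0x8b
epilogue: pop r4=0x63, sp=0xed
epilogue: pop r1=0xaa, sp=0xee
prologue pushed ['r1', 'r4'] at ['0xed', '0xec']

MEM = 0x63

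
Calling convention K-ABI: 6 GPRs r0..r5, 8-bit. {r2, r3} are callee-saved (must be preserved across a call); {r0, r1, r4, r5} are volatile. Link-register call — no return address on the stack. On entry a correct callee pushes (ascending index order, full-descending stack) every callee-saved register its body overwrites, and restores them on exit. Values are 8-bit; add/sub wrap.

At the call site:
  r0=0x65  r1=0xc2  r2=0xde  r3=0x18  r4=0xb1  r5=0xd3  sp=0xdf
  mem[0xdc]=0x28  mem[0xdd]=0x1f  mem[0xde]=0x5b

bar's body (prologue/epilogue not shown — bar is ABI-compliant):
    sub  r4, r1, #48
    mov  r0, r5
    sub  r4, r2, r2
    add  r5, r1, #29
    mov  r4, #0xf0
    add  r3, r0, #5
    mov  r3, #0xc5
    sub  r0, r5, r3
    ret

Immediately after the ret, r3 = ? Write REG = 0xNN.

prologue: push r3 -> mem[0xde]=0x18, sp=0xde
body[0] sub  r4, r1, #48 -> r4=0x92
body[1] mov  r0, r5 -> r0=0xd3
body[2] sub  r4, r2, r2 -> r4=0x00
body[3] add  r5, r1, #29 -> r5=0xdf
body[4] mov  r4, #0xf0 -> r4=0xf0
body[5] add  r3, r0, #5 -> r3=0xd8
body[6] mov  r3, #0xc5 -> r3=0xc5
body[7] sub  r0, r5, r3 -> r0=0x1a
epilogue: pop r3=0x18, sp=0xdf
r3 is callee-saved -> restored

REG = 0x18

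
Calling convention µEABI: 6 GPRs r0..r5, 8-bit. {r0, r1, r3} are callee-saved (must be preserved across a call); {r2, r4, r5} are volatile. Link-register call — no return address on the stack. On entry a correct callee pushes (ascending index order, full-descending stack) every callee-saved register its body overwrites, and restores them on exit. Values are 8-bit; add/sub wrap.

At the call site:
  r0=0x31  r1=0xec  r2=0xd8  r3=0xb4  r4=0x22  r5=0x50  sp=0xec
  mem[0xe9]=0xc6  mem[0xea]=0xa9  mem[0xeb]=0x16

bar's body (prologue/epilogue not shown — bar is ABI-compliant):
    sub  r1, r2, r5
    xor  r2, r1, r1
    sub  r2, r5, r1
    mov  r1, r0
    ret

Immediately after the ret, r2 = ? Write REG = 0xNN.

REG = 0xc8

prologue: push r1 -> mem[0xeb]=0xec, sp=0xeb
body[0] sub  r1, r2, r5 -> r1=0x88
body[1] xor  r2, r1, r1 -> r2=0x00
body[2] sub  r2, r5, r1 -> r2=0xc8
body[3] mov  r1, r0 -> r1=0x31
epilogue: pop r1=0xec, sp=0xec
r2 is caller-saved -> body value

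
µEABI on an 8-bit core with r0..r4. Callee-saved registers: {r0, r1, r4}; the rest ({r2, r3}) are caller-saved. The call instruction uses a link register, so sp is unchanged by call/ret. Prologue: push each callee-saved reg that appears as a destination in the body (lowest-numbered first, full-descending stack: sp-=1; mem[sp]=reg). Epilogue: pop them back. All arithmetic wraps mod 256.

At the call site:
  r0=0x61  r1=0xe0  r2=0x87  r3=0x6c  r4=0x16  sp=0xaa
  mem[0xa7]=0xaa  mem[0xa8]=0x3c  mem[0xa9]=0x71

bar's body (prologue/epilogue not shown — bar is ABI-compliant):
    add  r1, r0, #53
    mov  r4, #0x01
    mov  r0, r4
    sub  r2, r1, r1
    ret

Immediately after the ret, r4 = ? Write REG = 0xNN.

prologue: push r0 -> mem[0xa9]=0x61, sp=0xa9
prologue: push r1 -> mem[0xa8]=0xe0, sp=0xa8
prologue: push r4 -> mem[0xa7]=0x16, sp=0xa7
body[0] add  r1, r0, #53 -> r1=0x96
body[1] mov  r4, #0x01 -> r4=0x01
body[2] mov  r0, r4 -> r0=0x01
body[3] sub  r2, r1, r1 -> r2=0x00
epilogue: pop r4=0x16, sp=0xa8
epilogue: pop r1=0xe0, sp=0xa9
epilogue: pop r0=0x61, sp=0xaa
r4 is callee-saved -> restored

REG = 0x16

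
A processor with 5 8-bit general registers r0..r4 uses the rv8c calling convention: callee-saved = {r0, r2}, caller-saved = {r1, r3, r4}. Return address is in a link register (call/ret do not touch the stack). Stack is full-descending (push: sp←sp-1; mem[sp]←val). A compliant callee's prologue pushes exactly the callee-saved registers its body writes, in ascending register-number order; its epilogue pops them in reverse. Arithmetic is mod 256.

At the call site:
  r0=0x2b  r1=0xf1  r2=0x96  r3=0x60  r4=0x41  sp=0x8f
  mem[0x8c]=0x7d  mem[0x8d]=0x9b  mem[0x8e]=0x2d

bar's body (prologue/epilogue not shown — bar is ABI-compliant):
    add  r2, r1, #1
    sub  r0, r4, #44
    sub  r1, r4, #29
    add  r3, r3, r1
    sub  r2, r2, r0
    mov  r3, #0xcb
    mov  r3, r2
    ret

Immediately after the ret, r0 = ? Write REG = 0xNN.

prologue: push r0 -> mem[0x8e]=0x2b, sp=0x8e
prologue: push r2 -> mem[0x8d]=0x96, sp=0x8d
body[0] add  r2, r1, #1 -> r2=0xf2
body[1] sub  r0, r4, #44 -> r0=0x15
body[2] sub  r1, r4, #29 -> r1=0x24
body[3] add  r3, r3, r1 -> r3=0x84
body[4] sub  r2, r2, r0 -> r2=0xdd
body[5] mov  r3, #0xcb -> r3=0xcb
body[6] mov  r3, r2 -> r3=0xdd
epilogue: pop r2=0x96, sp=0x8e
epilogue: pop r0=0x2b, sp=0x8f
r0 is callee-saved -> restored

REG = 0x2b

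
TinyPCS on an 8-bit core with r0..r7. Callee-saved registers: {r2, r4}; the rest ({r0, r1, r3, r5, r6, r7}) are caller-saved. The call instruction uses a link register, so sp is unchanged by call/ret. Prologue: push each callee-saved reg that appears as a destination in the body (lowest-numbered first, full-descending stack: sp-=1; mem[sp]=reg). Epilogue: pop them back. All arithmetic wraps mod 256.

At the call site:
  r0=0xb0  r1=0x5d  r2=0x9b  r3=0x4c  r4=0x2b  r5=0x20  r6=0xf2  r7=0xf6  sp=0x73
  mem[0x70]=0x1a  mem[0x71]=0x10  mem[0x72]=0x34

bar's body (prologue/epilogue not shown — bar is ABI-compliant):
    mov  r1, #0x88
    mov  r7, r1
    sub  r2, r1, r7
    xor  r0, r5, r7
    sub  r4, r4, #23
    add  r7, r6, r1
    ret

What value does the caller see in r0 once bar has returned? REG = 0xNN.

REG = 0xa8

prologue: push r2 -> mem[0x72]=0x9b, sp=0x72
prologue: push r4 -> mem[0x71]=0x2b, sp=0x71
body[0] mov  r1, #0x88 -> r1=0x88
body[1] mov  r7, r1 -> r7=0x88
body[2] sub  r2, r1, r7 -> r2=0x00
body[3] xor  r0, r5, r7 -> r0=0xa8
body[4] sub  r4, r4, #23 -> r4=0x14
body[5] add  r7, r6, r1 -> r7=0x7a
epilogue: pop r4=0x2b, sp=0x72
epilogue: pop r2=0x9b, sp=0x73
r0 is caller-saved -> body value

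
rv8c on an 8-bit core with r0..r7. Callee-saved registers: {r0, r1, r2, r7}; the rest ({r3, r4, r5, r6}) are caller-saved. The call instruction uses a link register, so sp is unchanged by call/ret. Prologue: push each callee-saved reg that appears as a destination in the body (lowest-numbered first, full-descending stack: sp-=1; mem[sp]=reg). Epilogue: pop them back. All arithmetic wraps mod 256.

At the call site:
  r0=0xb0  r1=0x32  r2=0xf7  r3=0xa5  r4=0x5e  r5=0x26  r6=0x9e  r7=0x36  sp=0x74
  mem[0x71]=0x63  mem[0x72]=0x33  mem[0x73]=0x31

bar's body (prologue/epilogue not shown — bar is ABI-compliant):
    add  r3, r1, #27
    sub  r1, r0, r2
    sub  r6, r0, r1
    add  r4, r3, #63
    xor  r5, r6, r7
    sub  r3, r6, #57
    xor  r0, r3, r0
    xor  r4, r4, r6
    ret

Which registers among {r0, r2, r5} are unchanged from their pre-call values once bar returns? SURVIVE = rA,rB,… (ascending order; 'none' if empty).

prologue: push r0 → mem[0x73]=0xb0, sp=0x73
prologue: push r1 → mem[0x72]=0x32, sp=0x72
body[0] add  r3, r1, #27 → r3=0x4d
body[1] sub  r1, r0, r2 → r1=0xb9
body[2] sub  r6, r0, r1 → r6=0xf7
body[3] add  r4, r3, #63 → r4=0x8c
body[4] xor  r5, r6, r7 → r5=0xc1
body[5] sub  r3, r6, #57 → r3=0xbe
body[6] xor  r0, r3, r0 → r0=0x0e
body[7] xor  r4, r4, r6 → r4=0x7b
epilogue: pop r1=0x32, sp=0x73
epilogue: pop r0=0xb0, sp=0x74
r0: callee-saved, written=True
r2: callee-saved, written=False
r5: caller-saved, written=True

SURVIVE = r0,r2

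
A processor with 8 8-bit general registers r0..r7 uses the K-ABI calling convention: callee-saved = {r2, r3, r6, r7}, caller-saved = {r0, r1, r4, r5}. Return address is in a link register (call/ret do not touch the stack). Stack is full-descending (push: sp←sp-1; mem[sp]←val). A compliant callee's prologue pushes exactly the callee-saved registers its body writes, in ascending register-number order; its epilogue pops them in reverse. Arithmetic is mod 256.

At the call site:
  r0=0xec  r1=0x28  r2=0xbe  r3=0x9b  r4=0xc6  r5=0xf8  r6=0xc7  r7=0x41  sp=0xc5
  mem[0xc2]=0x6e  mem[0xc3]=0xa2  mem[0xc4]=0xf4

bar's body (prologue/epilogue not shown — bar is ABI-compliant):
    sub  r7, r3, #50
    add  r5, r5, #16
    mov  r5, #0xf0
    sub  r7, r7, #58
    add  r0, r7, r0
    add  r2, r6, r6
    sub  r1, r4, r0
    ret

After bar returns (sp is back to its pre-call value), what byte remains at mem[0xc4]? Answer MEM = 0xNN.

MEM = 0xbe

prologue: push r2 -> mem[0xc4]=0xbe, sp=0xc4
prologue: push r7 -> mem[0xc3]=0x41, sp=0xc3
body[0] sub  r7, r3, #50 -> r7=0x69
body[1] add  r5, r5, #16 -> r5=0x08
body[2] mov  r5, #0xf0 -> r5=0xf0
body[3] sub  r7, r7, #58 -> r7=0x2f
body[4] add  r0, r7, r0 -> r0=0x1b
body[5] add  r2, r6, r6 -> r2=0x8e
body[6] sub  r1, r4, r0 -> r1=0xab
epilogue: pop r7=0x41, sp=0xc4
epilogue: pop r2=0xbe, sp=0xc5
prologue pushed ['r2', 'r7'] at ['0xc4', '0xc3']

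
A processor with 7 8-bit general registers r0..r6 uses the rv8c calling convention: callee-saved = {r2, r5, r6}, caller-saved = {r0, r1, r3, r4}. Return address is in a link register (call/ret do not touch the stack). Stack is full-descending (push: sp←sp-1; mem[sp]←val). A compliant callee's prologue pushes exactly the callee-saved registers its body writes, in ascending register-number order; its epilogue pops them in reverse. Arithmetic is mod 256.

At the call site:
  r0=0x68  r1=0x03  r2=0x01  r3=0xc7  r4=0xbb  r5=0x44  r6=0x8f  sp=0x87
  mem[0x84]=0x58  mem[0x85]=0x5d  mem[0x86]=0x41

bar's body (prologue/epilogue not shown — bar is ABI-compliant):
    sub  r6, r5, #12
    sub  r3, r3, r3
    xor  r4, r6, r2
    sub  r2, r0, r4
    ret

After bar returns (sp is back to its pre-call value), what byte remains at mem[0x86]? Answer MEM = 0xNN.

prologue: push r2 → mem[0x86]=0x01, sp=0x86
prologue: push r6 → mem[0x85]=0x8f, sp=0x85
body[0] sub  r6, r5, #12 → r6=0x38
body[1] sub  r3, r3, r3 → r3=0x00
body[2] xor  r4, r6, r2 → r4=0x39
body[3] sub  r2, r0, r4 → r2=0x2f
epilogue: pop r6=0x8f, sp=0x86
epilogue: pop r2=0x01, sp=0x87
prologue pushed ['r2', 'r6'] at ['0x86', '0x85']

MEM = 0x01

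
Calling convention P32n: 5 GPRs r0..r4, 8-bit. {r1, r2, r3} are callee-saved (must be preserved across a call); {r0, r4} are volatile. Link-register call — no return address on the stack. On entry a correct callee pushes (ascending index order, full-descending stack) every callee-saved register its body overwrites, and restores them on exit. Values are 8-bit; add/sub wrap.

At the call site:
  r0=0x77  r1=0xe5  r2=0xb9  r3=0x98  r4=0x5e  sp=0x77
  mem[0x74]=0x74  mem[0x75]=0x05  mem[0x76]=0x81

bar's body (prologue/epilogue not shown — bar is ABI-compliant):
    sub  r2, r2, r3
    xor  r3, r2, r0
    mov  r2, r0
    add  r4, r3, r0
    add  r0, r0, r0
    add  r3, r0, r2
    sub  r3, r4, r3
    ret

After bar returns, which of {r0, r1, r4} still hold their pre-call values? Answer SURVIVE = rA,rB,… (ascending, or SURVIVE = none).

SURVIVE = r1

prologue: push r2 → mem[0x76]=0xb9, sp=0x76
prologue: push r3 → mem[0x75]=0x98, sp=0x75
body[0] sub  r2, r2, r3 → r2=0x21
body[1] xor  r3, r2, r0 → r3=0x56
body[2] mov  r2, r0 → r2=0x77
body[3] add  r4, r3, r0 → r4=0xcd
body[4] add  r0, r0, r0 → r0=0xee
body[5] add  r3, r0, r2 → r3=0x65
body[6] sub  r3, r4, r3 → r3=0x68
epilogue: pop r3=0x98, sp=0x76
epilogue: pop r2=0xb9, sp=0x77
r0: caller-saved, written=True
r1: callee-saved, written=False
r4: caller-saved, written=True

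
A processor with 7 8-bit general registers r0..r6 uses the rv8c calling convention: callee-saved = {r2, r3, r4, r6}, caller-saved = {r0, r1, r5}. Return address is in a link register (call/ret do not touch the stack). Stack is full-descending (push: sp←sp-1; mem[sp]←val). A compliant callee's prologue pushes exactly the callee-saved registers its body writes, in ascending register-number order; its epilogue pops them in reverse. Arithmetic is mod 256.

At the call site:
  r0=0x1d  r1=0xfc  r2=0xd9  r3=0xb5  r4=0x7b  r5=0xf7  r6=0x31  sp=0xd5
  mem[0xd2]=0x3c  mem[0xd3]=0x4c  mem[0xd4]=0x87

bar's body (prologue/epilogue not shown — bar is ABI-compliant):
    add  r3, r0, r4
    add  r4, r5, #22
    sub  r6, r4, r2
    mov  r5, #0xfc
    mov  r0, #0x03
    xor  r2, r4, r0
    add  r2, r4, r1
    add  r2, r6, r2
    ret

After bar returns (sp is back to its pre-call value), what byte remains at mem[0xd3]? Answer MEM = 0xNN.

MEM = 0xb5

prologue: push r2 → mem[0xd4]=0xd9, sp=0xd4
prologue: push r3 → mem[0xd3]=0xb5, sp=0xd3
prologue: push r4 → mem[0xd2]=0x7b, sp=0xd2
prologue: push r6 → mem[0xd1]=0x31, sp=0xd1
body[0] add  r3, r0, r4 → r3=0x98
body[1] add  r4, r5, #22 → r4=0x0d
body[2] sub  r6, r4, r2 → r6=0x34
body[3] mov  r5, #0xfc → r5=0xfc
body[4] mov  r0, #0x03 → r0=0x03
body[5] xor  r2, r4, r0 → r2=0x0e
body[6] add  r2, r4, r1 → r2=0x09
body[7] add  r2, r6, r2 → r2=0x3d
epilogue: pop r6=0x31, sp=0xd2
epilogue: pop r4=0x7b, sp=0xd3
epilogue: pop r3=0xb5, sp=0xd4
epilogue: pop r2=0xd9, sp=0xd5
prologue pushed ['r2', 'r3', 'r4', 'r6'] at ['0xd4', '0xd3', '0xd2', '0xd1']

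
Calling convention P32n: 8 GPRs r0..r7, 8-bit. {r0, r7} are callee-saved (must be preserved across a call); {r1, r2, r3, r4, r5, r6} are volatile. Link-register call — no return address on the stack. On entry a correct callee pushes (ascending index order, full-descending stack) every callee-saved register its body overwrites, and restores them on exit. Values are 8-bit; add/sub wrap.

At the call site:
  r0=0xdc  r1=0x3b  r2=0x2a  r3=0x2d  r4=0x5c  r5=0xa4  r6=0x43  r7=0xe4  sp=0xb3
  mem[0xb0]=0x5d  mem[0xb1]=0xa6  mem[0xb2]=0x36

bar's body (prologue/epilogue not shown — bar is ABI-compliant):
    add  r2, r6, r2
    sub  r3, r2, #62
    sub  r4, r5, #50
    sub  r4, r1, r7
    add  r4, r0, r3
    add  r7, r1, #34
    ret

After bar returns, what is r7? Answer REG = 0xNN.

prologue: push r7 -> mem[0xb2]=0xe4, sp=0xb2
body[0] add  r2, r6, r2 -> r2=0x6d
body[1] sub  r3, r2, #62 -> r3=0x2f
body[2] sub  r4, r5, #50 -> r4=0x72
body[3] sub  r4, r1, r7 -> r4=0x57
body[4] add  r4, r0, r3 -> r4=0x0b
body[5] add  r7, r1, #34 -> r7=0x5d
epilogue: pop r7=0xe4, sp=0xb3
r7 is callee-saved -> restored

REG = 0xe4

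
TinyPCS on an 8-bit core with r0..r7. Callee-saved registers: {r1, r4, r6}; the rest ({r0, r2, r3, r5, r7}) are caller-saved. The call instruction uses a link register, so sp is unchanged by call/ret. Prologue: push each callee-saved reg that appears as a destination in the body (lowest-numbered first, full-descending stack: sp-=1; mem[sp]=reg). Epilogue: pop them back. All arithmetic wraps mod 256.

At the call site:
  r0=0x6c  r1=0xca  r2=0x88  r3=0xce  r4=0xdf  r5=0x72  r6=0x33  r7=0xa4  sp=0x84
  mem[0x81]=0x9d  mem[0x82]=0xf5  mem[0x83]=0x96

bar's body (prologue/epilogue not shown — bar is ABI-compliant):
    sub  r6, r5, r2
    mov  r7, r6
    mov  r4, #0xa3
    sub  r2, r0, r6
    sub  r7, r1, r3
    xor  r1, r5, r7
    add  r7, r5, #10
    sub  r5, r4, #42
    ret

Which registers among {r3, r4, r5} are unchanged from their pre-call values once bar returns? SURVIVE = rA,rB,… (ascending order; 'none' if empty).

prologue: push r1 → mem[0x83]=0xca, sp=0x83
prologue: push r4 → mem[0x82]=0xdf, sp=0x82
prologue: push r6 → mem[0x81]=0x33, sp=0x81
body[0] sub  r6, r5, r2 → r6=0xea
body[1] mov  r7, r6 → r7=0xea
body[2] mov  r4, #0xa3 → r4=0xa3
body[3] sub  r2, r0, r6 → r2=0x82
body[4] sub  r7, r1, r3 → r7=0xfc
body[5] xor  r1, r5, r7 → r1=0x8e
body[6] add  r7, r5, #10 → r7=0x7c
body[7] sub  r5, r4, #42 → r5=0x79
epilogue: pop r6=0x33, sp=0x82
epilogue: pop r4=0xdf, sp=0x83
epilogue: pop r1=0xca, sp=0x84
r3: caller-saved, written=False
r4: callee-saved, written=True
r5: caller-saved, written=True

SURVIVE = r3,r4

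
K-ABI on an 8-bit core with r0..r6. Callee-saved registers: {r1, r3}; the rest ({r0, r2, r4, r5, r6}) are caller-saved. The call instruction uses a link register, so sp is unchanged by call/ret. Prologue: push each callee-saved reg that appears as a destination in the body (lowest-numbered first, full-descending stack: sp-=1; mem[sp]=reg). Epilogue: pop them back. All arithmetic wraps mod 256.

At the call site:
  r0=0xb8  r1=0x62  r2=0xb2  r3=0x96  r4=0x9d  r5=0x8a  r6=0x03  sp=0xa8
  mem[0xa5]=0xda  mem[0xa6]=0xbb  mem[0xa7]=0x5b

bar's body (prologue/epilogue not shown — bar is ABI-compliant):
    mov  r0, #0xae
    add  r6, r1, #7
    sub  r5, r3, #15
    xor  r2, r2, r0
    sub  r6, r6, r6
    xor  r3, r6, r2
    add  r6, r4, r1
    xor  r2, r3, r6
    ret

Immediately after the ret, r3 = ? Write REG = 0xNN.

REG = 0x96

prologue: push r3 → mem[0xa7]=0x96, sp=0xa7
body[0] mov  r0, #0xae → r0=0xae
body[1] add  r6, r1, #7 → r6=0x69
body[2] sub  r5, r3, #15 → r5=0x87
body[3] xor  r2, r2, r0 → r2=0x1c
body[4] sub  r6, r6, r6 → r6=0x00
body[5] xor  r3, r6, r2 → r3=0x1c
body[6] add  r6, r4, r1 → r6=0xff
body[7] xor  r2, r3, r6 → r2=0xe3
epilogue: pop r3=0x96, sp=0xa8
r3 is callee-saved → restored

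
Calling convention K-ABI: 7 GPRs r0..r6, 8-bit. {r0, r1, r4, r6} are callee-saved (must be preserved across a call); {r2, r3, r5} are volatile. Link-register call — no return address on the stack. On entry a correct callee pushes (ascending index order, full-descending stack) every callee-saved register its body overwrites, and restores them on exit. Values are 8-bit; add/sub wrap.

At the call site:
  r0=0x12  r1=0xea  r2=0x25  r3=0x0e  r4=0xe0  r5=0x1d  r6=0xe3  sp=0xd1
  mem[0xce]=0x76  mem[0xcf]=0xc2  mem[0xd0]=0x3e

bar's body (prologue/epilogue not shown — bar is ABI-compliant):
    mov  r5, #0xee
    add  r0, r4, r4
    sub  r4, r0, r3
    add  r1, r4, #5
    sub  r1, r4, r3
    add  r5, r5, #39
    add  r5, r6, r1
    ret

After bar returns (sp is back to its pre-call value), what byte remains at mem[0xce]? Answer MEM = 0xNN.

MEM = 0xe0

prologue: push r0 -> mem[0xd0]=0x12, sp=0xd0
prologue: push r1 -> mem[0xcf]=0xea, sp=0xcf
prologue: push r4 -> mem[0xce]=0xe0, sp=0xce
body[0] mov  r5, #0xee -> r5=0xee
body[1] add  r0, r4, r4 -> r0=0xc0
body[2] sub  r4, r0, r3 -> r4=0xb2
body[3] add  r1, r4, #5 -> r1=0xb7
body[4] sub  r1, r4, r3 -> r1=0xa4
body[5] add  r5, r5, #39 -> r5=0x15
body[6] add  r5, r6, r1 -> r5=0x87
epilogue: pop r4=0xe0, sp=0xcf
epilogue: pop r1=0xea, sp=0xd0
epilogue: pop r0=0x12, sp=0xd1
prologue pushed ['r0', 'r1', 'r4'] at ['0xd0', '0xcf', '0xce']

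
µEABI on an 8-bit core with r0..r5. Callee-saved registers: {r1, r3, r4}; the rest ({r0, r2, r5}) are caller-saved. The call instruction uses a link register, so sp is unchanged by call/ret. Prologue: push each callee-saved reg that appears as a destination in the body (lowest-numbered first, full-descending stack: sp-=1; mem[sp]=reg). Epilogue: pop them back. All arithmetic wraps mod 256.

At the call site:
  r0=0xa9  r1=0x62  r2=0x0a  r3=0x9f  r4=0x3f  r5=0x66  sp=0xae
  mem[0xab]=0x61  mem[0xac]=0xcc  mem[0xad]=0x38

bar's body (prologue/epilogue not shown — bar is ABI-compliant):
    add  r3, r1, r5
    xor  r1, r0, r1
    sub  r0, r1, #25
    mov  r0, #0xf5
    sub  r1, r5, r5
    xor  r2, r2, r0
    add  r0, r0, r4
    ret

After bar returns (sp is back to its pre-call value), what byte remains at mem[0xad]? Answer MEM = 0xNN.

prologue: push r1 -> mem[0xad]=0x62, sp=0xad
prologue: push r3 -> mem[0xac]=0x9f, sp=0xac
body[0] add  r3, r1, r5 -> r3=0xc8
body[1] xor  r1, r0, r1 -> r1=0xcb
body[2] sub  r0, r1, #25 -> r0=0xb2
body[3] mov  r0, #0xf5 -> r0=0xf5
body[4] sub  r1, r5, r5 -> r1=0x00
body[5] xor  r2, r2, r0 -> r2=0xff
body[6] add  r0, r0, r4 -> r0=0x34
epilogue: pop r3=0x9f, sp=0xad
epilogue: pop r1=0x62, sp=0xae
prologue pushed ['r1', 'r3'] at ['0xad', '0xac']

MEM = 0x62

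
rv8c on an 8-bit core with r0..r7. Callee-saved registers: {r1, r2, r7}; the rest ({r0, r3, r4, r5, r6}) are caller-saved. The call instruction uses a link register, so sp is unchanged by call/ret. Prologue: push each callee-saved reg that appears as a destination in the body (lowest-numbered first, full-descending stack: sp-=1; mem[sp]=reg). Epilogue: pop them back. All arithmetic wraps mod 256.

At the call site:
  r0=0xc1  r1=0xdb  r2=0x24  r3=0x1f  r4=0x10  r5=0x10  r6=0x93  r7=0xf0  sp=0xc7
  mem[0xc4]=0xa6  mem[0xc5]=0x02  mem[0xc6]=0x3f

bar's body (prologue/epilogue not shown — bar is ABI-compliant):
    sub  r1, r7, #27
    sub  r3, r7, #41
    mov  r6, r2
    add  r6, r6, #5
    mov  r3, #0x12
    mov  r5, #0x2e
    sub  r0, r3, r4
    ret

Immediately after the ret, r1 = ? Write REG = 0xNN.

REG = 0xdb

prologue: push r1 → mem[0xc6]=0xdb, sp=0xc6
body[0] sub  r1, r7, #27 → r1=0xd5
body[1] sub  r3, r7, #41 → r3=0xc7
body[2] mov  r6, r2 → r6=0x24
body[3] add  r6, r6, #5 → r6=0x29
body[4] mov  r3, #0x12 → r3=0x12
body[5] mov  r5, #0x2e → r5=0x2e
body[6] sub  r0, r3, r4 → r0=0x02
epilogue: pop r1=0xdb, sp=0xc7
r1 is callee-saved → restored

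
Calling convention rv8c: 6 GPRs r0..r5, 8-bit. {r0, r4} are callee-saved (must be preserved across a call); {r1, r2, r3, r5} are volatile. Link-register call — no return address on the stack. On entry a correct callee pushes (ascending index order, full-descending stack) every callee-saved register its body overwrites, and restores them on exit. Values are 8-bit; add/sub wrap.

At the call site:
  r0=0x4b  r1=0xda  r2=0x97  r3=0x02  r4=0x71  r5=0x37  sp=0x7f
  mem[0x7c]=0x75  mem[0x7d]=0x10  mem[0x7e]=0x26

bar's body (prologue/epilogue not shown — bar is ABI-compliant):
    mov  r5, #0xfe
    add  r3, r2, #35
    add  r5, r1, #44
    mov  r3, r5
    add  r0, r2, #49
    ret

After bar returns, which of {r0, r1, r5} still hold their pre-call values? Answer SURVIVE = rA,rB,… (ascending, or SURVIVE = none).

SURVIVE = r0,r1

prologue: push r0 -> mem[0x7e]=0x4b, sp=0x7e
body[0] mov  r5, #0xfe -> r5=0xfe
body[1] add  r3, r2, #35 -> r3=0xba
body[2] add  r5, r1, #44 -> r5=0x06
body[3] mov  r3, r5 -> r3=0x06
body[4] add  r0, r2, #49 -> r0=0xc8
epilogue: pop r0=0x4b, sp=0x7f
r0: callee-saved, written=True
r1: caller-saved, written=False
r5: caller-saved, written=True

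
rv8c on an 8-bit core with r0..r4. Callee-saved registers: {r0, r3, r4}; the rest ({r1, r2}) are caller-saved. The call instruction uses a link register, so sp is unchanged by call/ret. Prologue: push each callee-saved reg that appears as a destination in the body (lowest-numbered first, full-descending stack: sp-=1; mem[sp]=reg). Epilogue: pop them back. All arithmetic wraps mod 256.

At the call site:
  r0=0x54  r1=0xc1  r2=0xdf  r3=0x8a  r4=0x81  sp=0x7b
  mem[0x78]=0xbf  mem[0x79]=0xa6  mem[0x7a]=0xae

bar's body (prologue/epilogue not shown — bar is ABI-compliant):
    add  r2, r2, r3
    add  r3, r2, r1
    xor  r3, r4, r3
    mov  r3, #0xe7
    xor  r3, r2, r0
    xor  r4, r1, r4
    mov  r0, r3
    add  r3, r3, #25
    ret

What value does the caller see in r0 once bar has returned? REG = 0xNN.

REG = 0x54

prologue: push r0 -> mem[0x7a]=0x54, sp=0x7a
prologue: push r3 -> mem[0x79]=0x8a, sp=0x79
prologue: push r4 -> mem[0x78]=0x81, sp=0x78
body[0] add  r2, r2, r3 -> r2=0x69
body[1] add  r3, r2, r1 -> r3=0x2a
body[2] xor  r3, r4, r3 -> r3=0xab
body[3] mov  r3, #0xe7 -> r3=0xe7
body[4] xor  r3, r2, r0 -> r3=0x3d
body[5] xor  r4, r1, r4 -> r4=0x40
body[6] mov  r0, r3 -> r0=0x3d
body[7] add  r3, r3, #25 -> r3=0x56
epilogue: pop r4=0x81, sp=0x79
epilogue: pop r3=0x8a, sp=0x7a
epilogue: pop r0=0x54, sp=0x7b
r0 is callee-saved -> restored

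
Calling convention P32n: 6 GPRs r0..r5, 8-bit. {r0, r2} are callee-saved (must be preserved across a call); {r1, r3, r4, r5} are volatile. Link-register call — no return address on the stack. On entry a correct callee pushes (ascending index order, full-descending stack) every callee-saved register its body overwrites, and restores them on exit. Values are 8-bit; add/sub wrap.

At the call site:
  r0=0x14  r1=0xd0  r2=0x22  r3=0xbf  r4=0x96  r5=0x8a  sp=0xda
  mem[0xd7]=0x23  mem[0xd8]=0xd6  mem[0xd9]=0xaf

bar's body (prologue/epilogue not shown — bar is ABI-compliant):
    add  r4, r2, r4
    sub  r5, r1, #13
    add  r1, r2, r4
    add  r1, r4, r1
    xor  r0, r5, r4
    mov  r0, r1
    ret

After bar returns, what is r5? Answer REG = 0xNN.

REG = 0xc3

prologue: push r0 -> mem[0xd9]=0x14, sp=0xd9
body[0] add  r4, r2, r4 -> r4=0xb8
body[1] sub  r5, r1, #13 -> r5=0xc3
body[2] add  r1, r2, r4 -> r1=0xda
body[3] add  r1, r4, r1 -> r1=0x92
body[4] xor  r0, r5, r4 -> r0=0x7b
body[5] mov  r0, r1 -> r0=0x92
epilogue: pop r0=0x14, sp=0xda
r5 is caller-saved -> body value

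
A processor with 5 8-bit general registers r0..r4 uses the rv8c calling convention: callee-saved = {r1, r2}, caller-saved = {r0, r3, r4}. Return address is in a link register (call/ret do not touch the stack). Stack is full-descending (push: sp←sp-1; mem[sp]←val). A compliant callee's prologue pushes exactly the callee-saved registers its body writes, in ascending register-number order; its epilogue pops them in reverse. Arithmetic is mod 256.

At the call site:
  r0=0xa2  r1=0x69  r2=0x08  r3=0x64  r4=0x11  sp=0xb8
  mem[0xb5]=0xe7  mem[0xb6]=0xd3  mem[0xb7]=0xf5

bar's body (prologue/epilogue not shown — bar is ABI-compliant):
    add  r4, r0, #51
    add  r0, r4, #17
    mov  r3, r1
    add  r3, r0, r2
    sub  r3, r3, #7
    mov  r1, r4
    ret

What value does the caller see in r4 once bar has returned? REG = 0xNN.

prologue: push r1 → mem[0xb7]=0x69, sp=0xb7
body[0] add  r4, r0, #51 → r4=0xd5
body[1] add  r0, r4, #17 → r0=0xe6
body[2] mov  r3, r1 → r3=0x69
body[3] add  r3, r0, r2 → r3=0xee
body[4] sub  r3, r3, #7 → r3=0xe7
body[5] mov  r1, r4 → r1=0xd5
epilogue: pop r1=0x69, sp=0xb8
r4 is caller-saved → body value

REG = 0xd5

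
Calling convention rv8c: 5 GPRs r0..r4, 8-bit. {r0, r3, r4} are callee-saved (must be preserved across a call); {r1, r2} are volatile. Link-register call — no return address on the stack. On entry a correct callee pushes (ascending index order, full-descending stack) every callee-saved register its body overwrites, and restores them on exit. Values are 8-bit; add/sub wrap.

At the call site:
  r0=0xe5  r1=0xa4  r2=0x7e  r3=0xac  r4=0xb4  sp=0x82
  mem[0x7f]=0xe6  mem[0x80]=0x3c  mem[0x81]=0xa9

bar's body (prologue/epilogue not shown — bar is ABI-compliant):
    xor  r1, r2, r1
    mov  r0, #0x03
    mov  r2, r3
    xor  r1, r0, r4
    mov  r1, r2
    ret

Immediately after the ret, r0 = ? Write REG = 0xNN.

REG = 0xe5

prologue: push r0 -> mem[0x81]=0xe5, sp=0x81
body[0] xor  r1, r2, r1 -> r1=0xda
body[1] mov  r0, #0x03 -> r0=0x03
body[2] mov  r2, r3 -> r2=0xac
body[3] xor  r1, r0, r4 -> r1=0xb7
body[4] mov  r1, r2 -> r1=0xac
epilogue: pop r0=0xe5, sp=0x82
r0 is callee-saved -> restored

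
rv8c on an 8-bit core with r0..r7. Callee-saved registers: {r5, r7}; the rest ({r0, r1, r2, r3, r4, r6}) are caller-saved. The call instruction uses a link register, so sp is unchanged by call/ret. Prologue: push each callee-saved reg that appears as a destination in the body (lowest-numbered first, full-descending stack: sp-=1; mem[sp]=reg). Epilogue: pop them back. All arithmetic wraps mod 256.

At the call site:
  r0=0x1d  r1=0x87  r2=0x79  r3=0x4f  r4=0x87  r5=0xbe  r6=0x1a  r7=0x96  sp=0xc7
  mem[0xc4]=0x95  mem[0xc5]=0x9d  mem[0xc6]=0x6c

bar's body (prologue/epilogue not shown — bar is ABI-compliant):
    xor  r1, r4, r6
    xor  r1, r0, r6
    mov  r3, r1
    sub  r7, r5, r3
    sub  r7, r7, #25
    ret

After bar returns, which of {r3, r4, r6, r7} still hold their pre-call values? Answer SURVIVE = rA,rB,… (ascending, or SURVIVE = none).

SURVIVE = r4,r6,r7

prologue: push r7 -> mem[0xc6]=0x96, sp=0xc6
body[0] xor  r1, r4, r6 -> r1=0x9d
body[1] xor  r1, r0, r6 -> r1=0x07
body[2] mov  r3, r1 -> r3=0x07
body[3] sub  r7, r5, r3 -> r7=0xb7
body[4] sub  r7, r7, #25 -> r7=0x9e
epilogue: pop r7=0x96, sp=0xc7
r3: caller-saved, written=True
r4: caller-saved, written=False
r6: caller-saved, written=False
r7: callee-saved, written=True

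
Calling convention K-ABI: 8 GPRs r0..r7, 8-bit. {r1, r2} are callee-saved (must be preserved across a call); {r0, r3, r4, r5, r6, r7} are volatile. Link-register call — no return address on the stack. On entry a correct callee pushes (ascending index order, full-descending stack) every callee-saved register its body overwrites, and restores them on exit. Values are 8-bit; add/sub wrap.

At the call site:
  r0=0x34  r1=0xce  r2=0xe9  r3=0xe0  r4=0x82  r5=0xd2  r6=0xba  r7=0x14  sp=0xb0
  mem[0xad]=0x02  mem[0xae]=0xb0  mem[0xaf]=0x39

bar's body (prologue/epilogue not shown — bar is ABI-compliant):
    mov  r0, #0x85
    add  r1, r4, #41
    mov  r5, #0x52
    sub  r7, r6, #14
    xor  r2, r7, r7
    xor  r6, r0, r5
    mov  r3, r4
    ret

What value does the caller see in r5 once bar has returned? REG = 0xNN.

REG = 0x52

prologue: push r1 → mem[0xaf]=0xce, sp=0xaf
prologue: push r2 → mem[0xae]=0xe9, sp=0xae
body[0] mov  r0, #0x85 → r0=0x85
body[1] add  r1, r4, #41 → r1=0xab
body[2] mov  r5, #0x52 → r5=0x52
body[3] sub  r7, r6, #14 → r7=0xac
body[4] xor  r2, r7, r7 → r2=0x00
body[5] xor  r6, r0, r5 → r6=0xd7
body[6] mov  r3, r4 → r3=0x82
epilogue: pop r2=0xe9, sp=0xaf
epilogue: pop r1=0xce, sp=0xb0
r5 is caller-saved → body value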